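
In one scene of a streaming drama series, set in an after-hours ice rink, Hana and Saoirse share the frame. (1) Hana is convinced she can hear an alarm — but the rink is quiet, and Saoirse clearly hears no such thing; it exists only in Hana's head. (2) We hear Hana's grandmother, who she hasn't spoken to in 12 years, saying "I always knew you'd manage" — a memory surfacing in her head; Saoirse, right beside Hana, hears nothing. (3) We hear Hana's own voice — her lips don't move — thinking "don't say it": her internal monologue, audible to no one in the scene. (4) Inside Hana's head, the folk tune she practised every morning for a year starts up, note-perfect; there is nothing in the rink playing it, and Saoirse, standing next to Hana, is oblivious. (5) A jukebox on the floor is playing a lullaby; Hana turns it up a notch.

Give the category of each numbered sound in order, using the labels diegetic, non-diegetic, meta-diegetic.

(1) Hana alone 'hears' it — an imagined sound, not present in the space → meta-diegetic.
(2) is meta-diegetic: a remembered line, private to Hana — not present in the room, not audible to Saoirse.
(3) is meta-diegetic: internal monologue — inside Hana's mind, not spoken into the scene.
(4) it lives in Hana's subjectivity, not in the rink → meta-diegetic.
(5) the music comes from an on-screen device that Hana responds to → diegetic.

meta-diegetic, meta-diegetic, meta-diegetic, meta-diegetic, diegetic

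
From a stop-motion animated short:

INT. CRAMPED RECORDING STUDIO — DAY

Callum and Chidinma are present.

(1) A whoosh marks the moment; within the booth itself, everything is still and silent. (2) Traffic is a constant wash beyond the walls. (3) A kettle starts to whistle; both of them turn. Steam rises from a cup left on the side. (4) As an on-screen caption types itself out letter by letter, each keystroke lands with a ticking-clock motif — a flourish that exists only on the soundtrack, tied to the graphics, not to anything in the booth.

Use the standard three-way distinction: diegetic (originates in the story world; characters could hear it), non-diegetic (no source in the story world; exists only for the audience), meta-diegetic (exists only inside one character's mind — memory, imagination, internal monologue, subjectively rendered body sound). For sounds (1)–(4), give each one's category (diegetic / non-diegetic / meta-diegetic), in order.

Sound (1): nothing in the scene produces it; it's an accent added for the audience, so non-diegetic.
Sound (2): traffic is part of the location's real environment, so diegetic.
Sound (3): an in-world source (a kettle); characters could hear it, so diegetic.
(4) is non-diegetic: the caption isn't part of the story world, so neither is the sound tied to it.

non-diegetic, diegetic, diegetic, non-diegetic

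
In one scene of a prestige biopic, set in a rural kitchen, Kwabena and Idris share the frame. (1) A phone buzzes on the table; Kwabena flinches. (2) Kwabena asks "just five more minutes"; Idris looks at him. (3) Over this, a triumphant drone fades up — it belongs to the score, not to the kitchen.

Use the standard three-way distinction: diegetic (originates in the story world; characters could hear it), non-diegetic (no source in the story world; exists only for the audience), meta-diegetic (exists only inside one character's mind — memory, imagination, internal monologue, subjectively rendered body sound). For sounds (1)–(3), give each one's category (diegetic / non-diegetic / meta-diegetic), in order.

diegetic, diegetic, non-diegetic

(1) an in-world source (a phone); characters could hear it → diegetic.
(2) is diegetic: on-screen dialogue — Kwabena speaks and Idris is there to hear.
(3) is non-diegetic: score with no on-screen or off-screen source; it exists for the audience alone.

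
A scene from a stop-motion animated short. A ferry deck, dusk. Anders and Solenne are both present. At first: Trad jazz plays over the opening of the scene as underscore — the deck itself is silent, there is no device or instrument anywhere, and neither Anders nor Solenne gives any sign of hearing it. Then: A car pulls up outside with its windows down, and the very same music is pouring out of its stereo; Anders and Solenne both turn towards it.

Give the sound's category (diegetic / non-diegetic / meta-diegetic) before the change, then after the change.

non-diegetic, diegetic

Before the change: no in-world source exists and no character can hear it — underscore → non-diegetic.
After the change: the car stereo is now a real source in the story world and the characters hear it → diegetic.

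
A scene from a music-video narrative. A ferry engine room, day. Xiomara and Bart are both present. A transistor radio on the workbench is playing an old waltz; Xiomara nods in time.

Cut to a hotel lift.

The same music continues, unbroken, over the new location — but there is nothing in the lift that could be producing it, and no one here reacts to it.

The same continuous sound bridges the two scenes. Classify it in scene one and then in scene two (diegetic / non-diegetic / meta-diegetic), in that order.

Scene one: a transistor radio is an on-screen source and Xiomara reacts to it → diegetic.
Scene two: there is no source in the lift and no one hears it — it's now underscore → non-diegetic.

diegetic, non-diegetic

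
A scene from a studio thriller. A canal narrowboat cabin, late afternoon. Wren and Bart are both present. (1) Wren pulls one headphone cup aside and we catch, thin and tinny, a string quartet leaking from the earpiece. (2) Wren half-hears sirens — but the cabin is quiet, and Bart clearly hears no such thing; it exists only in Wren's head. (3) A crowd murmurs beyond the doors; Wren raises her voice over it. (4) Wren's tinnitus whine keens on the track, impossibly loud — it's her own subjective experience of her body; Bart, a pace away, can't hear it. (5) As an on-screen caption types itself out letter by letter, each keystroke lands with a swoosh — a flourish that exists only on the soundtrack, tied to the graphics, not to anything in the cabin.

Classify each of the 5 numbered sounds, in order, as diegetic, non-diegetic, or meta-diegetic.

diegetic, meta-diegetic, diegetic, meta-diegetic, non-diegetic

(1) is diegetic: it's leaking from a physical pair of headphones in the scene.
(2) Wren alone 'hears' it — an imagined sound, not present in the space → meta-diegetic.
(3) ambient/room sound belonging to the story's physical space → diegetic.
(4) is meta-diegetic: point-of-audition from inside Wren's body; not a sound in the room.
(5) sound married to a title/caption — outside the diegesis by definition → non-diegetic.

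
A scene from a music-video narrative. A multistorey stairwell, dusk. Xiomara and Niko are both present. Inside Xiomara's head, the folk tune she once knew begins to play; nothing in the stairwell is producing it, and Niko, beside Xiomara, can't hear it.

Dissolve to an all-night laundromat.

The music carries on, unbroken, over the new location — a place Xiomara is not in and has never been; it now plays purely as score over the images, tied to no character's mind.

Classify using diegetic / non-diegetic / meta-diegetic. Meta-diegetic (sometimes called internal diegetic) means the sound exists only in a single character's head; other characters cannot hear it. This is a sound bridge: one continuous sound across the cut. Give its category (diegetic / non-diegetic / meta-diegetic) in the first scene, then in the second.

meta-diegetic, non-diegetic

Scene one: the music exists only inside Xiomara's mind; Niko can't hear it → meta-diegetic.
Scene two: it's detached from Xiomara entirely and plays over unrelated images with no in-world source — conventional underscore → non-diegetic.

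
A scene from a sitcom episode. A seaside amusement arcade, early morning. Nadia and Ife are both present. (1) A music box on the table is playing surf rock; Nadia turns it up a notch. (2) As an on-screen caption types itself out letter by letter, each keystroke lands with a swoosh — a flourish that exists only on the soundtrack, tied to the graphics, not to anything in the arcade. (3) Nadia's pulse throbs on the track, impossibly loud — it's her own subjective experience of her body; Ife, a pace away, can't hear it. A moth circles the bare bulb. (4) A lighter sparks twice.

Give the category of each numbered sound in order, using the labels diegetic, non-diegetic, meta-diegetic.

diegetic, non-diegetic, meta-diegetic, diegetic

(1) is diegetic: a music box is a physical source in the scene and Nadia reacts to it.
(2) it accompanies on-screen graphics, not anything inside the story world → non-diegetic.
Sound (3): point-of-audition from inside Nadia's body; not a sound in the room, so meta-diegetic.
(4) the sound comes from a lighter physically present in the location → diegetic.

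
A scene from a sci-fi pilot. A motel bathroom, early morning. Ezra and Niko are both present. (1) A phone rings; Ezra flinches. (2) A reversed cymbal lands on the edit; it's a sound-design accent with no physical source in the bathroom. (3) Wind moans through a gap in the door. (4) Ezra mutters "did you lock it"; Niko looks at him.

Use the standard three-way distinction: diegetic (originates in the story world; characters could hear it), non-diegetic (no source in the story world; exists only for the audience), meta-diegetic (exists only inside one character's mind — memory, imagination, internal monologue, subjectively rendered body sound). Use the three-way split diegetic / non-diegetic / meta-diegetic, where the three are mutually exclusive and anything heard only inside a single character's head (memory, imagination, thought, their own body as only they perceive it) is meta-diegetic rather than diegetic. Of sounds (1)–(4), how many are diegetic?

3

Sound (1): an in-world source (a phone); characters could hear it, so diegetic.
(2) it's a sound-design accent with no in-world source; no one in the scene can hear it → non-diegetic.
(3) is diegetic: ambient/room sound belonging to the story's physical space.
Sound (4): on-screen dialogue — Ezra speaks and Niko is there to hear, so diegetic.
Diegetic: (1), (3), (4) — that's 3.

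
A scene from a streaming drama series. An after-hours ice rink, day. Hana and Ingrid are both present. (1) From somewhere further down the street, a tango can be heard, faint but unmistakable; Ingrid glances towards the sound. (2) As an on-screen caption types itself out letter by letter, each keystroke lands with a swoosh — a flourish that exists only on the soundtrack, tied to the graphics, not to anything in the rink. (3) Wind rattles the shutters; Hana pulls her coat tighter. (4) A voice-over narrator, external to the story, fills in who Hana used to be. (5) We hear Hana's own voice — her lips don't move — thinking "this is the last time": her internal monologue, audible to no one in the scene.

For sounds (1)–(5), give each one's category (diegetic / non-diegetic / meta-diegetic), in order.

diegetic, non-diegetic, diegetic, non-diegetic, meta-diegetic

(1) off-screen diegetic: the source is out of frame but still in the story's space → diegetic.
(2) is non-diegetic: sound married to a title/caption — outside the diegesis by definition.
(3) ambient/room sound belonging to the story's physical space → diegetic.
(4) commentary laid over the scene from outside the fiction → non-diegetic.
Sound (5): internal monologue — inside Hana's mind, not spoken into the scene, so meta-diegetic.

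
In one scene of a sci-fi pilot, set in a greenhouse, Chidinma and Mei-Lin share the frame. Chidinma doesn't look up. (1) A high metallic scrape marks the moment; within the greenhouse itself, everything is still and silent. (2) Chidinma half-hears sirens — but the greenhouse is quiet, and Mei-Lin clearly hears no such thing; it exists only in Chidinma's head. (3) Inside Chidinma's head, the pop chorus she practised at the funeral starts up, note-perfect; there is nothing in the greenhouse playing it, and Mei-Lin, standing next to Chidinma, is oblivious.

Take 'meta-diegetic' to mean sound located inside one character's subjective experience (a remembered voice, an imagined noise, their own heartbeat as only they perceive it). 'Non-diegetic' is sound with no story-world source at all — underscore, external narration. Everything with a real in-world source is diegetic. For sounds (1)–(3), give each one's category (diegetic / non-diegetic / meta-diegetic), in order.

(1) an editorial stinger — it belongs to the cut, not the story world → non-diegetic.
Sound (2): Chidinma alone 'hears' it — an imagined sound, not present in the space, so meta-diegetic.
Sound (3): the music is a memory playing inside Chidinma's mind alone; no real-world source, Mei-Lin can't hear it, so meta-diegetic.

non-diegetic, meta-diegetic, meta-diegetic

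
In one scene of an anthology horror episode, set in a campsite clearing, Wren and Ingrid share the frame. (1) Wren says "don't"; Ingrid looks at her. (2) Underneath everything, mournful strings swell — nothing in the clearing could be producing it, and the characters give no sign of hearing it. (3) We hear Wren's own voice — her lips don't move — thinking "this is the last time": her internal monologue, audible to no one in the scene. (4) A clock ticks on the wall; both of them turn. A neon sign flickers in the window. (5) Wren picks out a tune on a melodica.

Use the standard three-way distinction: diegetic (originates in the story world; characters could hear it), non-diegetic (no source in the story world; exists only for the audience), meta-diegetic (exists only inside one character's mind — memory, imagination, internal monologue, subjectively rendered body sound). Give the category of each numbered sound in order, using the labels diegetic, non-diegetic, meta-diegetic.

(1) is diegetic: spoken by a character present in the story world.
(2) is non-diegetic: score with no on-screen or off-screen source; it exists for the audience alone.
(3) is meta-diegetic: Wren's thought-voice: a private mental sound no other character can hear.
Sound (4): the sound comes from a clock physically present in the location, so diegetic.
(5) Wren is producing the music live, in the story world → diegetic.

diegetic, non-diegetic, meta-diegetic, diegetic, diegetic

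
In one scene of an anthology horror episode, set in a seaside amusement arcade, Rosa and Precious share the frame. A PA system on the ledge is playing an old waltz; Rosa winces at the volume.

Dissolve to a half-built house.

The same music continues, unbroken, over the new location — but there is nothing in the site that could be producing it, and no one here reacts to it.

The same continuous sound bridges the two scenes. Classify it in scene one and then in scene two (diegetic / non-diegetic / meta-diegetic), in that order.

diegetic, non-diegetic

Scene one: a PA system is an on-screen source and Rosa reacts to it → diegetic.
Scene two: there is no source in the site and no one hears it — it's now underscore → non-diegetic.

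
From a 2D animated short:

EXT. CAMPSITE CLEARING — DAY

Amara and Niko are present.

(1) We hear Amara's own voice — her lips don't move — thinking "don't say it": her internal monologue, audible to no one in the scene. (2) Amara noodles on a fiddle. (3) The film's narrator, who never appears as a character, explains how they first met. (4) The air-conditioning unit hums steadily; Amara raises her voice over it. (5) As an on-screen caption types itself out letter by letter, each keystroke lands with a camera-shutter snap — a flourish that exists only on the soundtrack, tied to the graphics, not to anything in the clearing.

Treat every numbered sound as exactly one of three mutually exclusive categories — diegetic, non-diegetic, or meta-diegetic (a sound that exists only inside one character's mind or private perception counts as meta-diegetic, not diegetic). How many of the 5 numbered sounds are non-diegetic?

Sound (1): it's Amara's unspoken thought, heard only by the audience via her subjectivity, so meta-diegetic.
Sound (2): Amara is producing the music live, in the story world, so diegetic.
Sound (3): external voice-over — not a character, not heard by anyone in the scene, so non-diegetic.
Sound (4): the air-conditioning unit is part of the location's real environment, so diegetic.
(5) the caption isn't part of the story world, so neither is the sound tied to it → non-diegetic.
Non-diegetic: (3), (5) — that's 2.

2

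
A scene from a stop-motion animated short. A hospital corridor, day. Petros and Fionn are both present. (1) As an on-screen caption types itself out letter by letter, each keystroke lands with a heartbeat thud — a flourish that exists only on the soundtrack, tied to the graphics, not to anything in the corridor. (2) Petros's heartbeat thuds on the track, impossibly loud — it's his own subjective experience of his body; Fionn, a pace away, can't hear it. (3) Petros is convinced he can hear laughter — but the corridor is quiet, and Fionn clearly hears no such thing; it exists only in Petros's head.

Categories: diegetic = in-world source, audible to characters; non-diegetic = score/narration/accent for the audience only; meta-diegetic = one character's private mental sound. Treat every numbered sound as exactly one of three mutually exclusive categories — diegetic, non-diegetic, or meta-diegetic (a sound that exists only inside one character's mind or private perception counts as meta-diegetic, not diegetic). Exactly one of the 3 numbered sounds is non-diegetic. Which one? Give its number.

1

(1) is non-diegetic: it accompanies on-screen graphics, not anything inside the story world.
(2) a subjective body sound — Petros's private perception, inaudible to Fionn → meta-diegetic.
(3) Petros alone 'hears' it — an imagined sound, not present in the space → meta-diegetic.
Only (1) is non-diegetic.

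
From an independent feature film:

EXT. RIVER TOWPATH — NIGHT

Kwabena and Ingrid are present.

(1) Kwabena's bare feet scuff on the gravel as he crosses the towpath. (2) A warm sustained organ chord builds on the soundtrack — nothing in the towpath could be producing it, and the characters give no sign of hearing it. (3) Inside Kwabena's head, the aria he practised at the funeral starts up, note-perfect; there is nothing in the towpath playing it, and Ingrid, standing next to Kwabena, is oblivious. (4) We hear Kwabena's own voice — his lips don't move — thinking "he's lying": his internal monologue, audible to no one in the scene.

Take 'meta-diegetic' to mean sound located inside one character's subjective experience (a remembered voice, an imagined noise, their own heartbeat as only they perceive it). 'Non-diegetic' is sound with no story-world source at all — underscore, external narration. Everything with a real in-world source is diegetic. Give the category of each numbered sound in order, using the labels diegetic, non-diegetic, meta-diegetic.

diegetic, non-diegetic, meta-diegetic, meta-diegetic

(1) is diegetic: Kwabena's footsteps are produced in the story world.
(2) is non-diegetic: score with no on-screen or off-screen source; it exists for the audience alone.
(3) it lives in Kwabena's subjectivity, not in the towpath → meta-diegetic.
(4) is meta-diegetic: it's Kwabena's unspoken thought, heard only by the audience via his subjectivity.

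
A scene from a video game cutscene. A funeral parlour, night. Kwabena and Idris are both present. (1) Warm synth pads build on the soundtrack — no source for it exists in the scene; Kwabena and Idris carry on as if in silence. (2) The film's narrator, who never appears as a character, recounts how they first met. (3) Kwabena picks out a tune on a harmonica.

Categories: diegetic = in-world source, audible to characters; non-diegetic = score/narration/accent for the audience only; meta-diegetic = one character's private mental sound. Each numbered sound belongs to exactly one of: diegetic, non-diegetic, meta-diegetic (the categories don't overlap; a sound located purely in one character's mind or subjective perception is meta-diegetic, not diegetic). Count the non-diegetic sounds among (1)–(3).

2

(1) score with no on-screen or off-screen source; it exists for the audience alone → non-diegetic.
Sound (2): external voice-over — not a character, not heard by anyone in the scene, so non-diegetic.
(3) Kwabena is producing the music live, in the story world → diegetic.
So 2 of the 3 are non-diegetic: (1), (2).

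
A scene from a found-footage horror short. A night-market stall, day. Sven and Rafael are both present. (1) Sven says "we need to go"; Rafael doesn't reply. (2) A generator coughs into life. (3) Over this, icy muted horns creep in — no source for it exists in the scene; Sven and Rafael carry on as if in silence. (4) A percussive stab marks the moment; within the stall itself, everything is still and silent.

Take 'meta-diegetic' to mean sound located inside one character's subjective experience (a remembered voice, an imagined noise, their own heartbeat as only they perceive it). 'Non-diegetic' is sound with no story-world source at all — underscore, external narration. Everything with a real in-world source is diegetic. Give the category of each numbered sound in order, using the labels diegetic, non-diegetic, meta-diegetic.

diegetic, diegetic, non-diegetic, non-diegetic

(1) on-screen dialogue — Sven speaks and Rafael is there to hear → diegetic.
(2) is diegetic: an in-world source (a generator); characters could hear it.
(3) is non-diegetic: it has no source in the story world and no character can hear it — it's underscore.
Sound (4): an editorial stinger — it belongs to the cut, not the story world, so non-diegetic.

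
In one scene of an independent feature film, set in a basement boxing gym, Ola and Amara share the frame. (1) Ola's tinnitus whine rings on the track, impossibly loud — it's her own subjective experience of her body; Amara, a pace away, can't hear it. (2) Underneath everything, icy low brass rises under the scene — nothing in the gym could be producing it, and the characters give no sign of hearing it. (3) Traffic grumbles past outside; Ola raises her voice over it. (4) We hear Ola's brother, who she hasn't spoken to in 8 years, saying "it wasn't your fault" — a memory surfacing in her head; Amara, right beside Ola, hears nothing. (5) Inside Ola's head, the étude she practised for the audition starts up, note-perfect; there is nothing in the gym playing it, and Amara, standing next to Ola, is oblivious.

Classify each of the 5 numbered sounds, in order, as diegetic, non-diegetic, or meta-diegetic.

meta-diegetic, non-diegetic, diegetic, meta-diegetic, meta-diegetic

Sound (1): it's Ola's internal bodily sensation rendered as sound; only Ola 'hears' it, so meta-diegetic.
(2) is non-diegetic: it has no source in the story world and no character can hear it — it's underscore.
(3) ambient/room sound belonging to the story's physical space → diegetic.
(4) is meta-diegetic: it's Ola's recollection rendered as sound; the other character can't hear it.
(5) remembered music, private to Ola — Amara is oblivious because it isn't in the room → meta-diegetic.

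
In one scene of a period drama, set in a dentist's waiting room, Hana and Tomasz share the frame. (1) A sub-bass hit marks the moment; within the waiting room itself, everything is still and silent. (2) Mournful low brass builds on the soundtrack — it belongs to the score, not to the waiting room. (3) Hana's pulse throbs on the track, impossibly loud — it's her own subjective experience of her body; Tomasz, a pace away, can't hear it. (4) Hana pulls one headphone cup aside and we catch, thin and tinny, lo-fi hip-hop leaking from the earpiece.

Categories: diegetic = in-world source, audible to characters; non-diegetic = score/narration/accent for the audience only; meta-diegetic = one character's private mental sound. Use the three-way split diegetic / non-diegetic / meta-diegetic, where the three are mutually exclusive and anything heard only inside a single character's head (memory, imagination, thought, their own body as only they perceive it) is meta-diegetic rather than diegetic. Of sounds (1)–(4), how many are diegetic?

1

(1) nothing in the scene produces it; it's an accent added for the audience → non-diegetic.
(2) is non-diegetic: score with no on-screen or off-screen source; it exists for the audience alone.
(3) point-of-audition from inside Hana's body; not a sound in the room → meta-diegetic.
(4) is diegetic: the earpiece is a real device on Hana's head — source music.
Diegetic: (4) — that's 1.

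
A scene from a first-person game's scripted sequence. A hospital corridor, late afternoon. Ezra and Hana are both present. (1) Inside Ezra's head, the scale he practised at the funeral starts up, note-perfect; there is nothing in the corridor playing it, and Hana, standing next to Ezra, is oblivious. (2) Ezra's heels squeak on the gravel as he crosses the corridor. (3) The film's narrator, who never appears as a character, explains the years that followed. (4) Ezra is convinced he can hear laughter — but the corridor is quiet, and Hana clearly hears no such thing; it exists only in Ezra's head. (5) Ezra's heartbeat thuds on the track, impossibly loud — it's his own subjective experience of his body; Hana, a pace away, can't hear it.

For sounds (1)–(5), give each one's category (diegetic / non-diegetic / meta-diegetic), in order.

meta-diegetic, diegetic, non-diegetic, meta-diegetic, meta-diegetic

(1) is meta-diegetic: the music is a memory playing inside Ezra's mind alone; no real-world source, Hana can't hear it.
(2) is diegetic: a character's body making contact with the set — an in-world sound.
Sound (3): external voice-over — not a character, not heard by anyone in the scene, so non-diegetic.
(4) Ezra alone 'hears' it — an imagined sound, not present in the space → meta-diegetic.
Sound (5): point-of-audition from inside Ezra's body; not a sound in the room, so meta-diegetic.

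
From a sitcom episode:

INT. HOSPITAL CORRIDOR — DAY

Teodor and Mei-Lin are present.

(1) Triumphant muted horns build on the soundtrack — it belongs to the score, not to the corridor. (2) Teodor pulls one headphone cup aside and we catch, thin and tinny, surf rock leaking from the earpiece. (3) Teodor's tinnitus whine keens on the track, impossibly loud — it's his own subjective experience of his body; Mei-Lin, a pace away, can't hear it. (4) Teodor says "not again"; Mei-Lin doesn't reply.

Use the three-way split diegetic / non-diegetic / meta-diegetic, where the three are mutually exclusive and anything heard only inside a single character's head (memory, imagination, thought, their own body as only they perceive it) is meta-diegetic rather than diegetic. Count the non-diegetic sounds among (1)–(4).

(1) it has no source in the story world and no character can hear it — it's underscore → non-diegetic.
Sound (2): it's leaking from a physical pair of headphones in the scene, so diegetic.
(3) a subjective body sound — Teodor's private perception, inaudible to Mei-Lin → meta-diegetic.
(4) spoken by a character present in the story world → diegetic.
Non-diegetic: (1) — that's 1.

1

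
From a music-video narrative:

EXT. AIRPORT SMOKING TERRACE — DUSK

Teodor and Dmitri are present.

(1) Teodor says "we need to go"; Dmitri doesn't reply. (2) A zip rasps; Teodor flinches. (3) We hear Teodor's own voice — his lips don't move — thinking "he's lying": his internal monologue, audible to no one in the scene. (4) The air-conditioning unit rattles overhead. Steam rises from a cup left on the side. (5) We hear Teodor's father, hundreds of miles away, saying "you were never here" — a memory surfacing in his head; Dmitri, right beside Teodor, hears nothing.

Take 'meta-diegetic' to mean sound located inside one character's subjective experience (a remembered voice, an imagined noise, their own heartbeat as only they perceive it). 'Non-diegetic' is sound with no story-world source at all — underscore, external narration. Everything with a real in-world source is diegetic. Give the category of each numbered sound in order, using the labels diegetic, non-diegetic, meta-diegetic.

diegetic, diegetic, meta-diegetic, diegetic, meta-diegetic

(1) is diegetic: on-screen dialogue — Teodor speaks and Dmitri is there to hear.
(2) an in-world source (a zip); characters could hear it → diegetic.
(3) it's Teodor's unspoken thought, heard only by the audience via his subjectivity → meta-diegetic.
Sound (4): it's the actual ambient sound of the location, so diegetic.
Sound (5): it's Teodor's recollection rendered as sound; the other character can't hear it, so meta-diegetic.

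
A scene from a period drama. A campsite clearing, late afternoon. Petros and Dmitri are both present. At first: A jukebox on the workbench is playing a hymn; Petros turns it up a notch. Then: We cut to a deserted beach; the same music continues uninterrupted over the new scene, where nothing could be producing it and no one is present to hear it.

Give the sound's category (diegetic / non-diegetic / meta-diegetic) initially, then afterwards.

Initially: a jukebox is a real in-scene source and Petros reacts to it → diegetic.
Afterwards: there is no longer any in-world source and no one can hear it — it has become underscore → non-diegetic.

diegetic, non-diegetic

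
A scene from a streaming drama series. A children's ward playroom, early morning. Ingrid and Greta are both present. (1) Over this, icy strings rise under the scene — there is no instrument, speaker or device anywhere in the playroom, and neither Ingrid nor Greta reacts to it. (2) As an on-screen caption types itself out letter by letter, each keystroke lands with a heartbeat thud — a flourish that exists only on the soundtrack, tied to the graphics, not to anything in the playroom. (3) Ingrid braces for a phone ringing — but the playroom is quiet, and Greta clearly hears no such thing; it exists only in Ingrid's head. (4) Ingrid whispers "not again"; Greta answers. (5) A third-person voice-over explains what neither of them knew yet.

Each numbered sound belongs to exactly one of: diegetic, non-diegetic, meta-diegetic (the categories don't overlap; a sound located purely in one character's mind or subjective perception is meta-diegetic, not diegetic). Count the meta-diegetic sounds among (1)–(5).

1

(1) is non-diegetic: score with no on-screen or off-screen source; it exists for the audience alone.
(2) is non-diegetic: it accompanies on-screen graphics, not anything inside the story world.
(3) is meta-diegetic: the sound is imagined by Ingrid; nothing in the story world is producing it and Greta can't hear it.
(4) is diegetic: Ingrid is a character speaking aloud in the scene.
(5) external voice-over — not a character, not heard by anyone in the scene → non-diegetic.
So 1 of the 5 is meta-diegetic: (3).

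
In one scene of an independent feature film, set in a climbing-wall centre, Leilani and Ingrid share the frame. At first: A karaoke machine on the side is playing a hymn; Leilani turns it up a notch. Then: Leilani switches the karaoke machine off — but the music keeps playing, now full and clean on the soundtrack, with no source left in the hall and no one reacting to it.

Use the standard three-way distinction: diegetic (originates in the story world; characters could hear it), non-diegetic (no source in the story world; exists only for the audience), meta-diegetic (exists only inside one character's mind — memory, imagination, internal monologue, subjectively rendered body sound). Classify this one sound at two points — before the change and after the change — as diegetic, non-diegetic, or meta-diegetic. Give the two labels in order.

Before the change: a karaoke machine is a real in-scene source and Leilani reacts to it → diegetic.
After the change: there is no longer any in-world source and no one can hear it — it has become underscore → non-diegetic.

diegetic, non-diegetic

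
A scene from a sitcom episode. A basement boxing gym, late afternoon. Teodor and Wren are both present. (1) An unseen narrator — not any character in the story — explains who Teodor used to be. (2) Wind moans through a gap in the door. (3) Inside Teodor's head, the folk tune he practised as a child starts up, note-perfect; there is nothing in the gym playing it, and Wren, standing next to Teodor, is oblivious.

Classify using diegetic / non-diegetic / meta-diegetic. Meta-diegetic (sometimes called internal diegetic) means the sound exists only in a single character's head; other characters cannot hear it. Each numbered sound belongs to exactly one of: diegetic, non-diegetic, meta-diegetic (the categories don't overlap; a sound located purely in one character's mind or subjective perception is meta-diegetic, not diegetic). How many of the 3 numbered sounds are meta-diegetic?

1

(1) the narrator exists outside the story world, addressing only the audience → non-diegetic.
(2) ambient/room sound belonging to the story's physical space → diegetic.
(3) is meta-diegetic: the music is a memory playing inside Teodor's mind alone; no real-world source, Wren can't hear it.
Meta-diegetic: (3) — that's 1.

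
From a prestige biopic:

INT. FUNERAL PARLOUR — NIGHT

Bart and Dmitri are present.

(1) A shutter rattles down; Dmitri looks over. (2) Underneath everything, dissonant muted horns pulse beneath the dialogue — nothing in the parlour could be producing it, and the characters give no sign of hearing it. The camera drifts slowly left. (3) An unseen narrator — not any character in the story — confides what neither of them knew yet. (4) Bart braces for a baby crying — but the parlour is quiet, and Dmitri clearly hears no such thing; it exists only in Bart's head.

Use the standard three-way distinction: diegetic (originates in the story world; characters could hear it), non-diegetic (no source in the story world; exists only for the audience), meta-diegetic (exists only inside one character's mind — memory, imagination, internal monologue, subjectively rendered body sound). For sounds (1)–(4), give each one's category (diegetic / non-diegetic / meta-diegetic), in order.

diegetic, non-diegetic, non-diegetic, meta-diegetic

(1) is diegetic: an in-world source (a shutter); characters could hear it.
Sound (2): nothing in the parlour produces it and the characters don't hear it — pure soundtrack, so non-diegetic.
(3) the narrator exists outside the story world, addressing only the audience → non-diegetic.
(4) is meta-diegetic: Bart alone 'hears' it — an imagined sound, not present in the space.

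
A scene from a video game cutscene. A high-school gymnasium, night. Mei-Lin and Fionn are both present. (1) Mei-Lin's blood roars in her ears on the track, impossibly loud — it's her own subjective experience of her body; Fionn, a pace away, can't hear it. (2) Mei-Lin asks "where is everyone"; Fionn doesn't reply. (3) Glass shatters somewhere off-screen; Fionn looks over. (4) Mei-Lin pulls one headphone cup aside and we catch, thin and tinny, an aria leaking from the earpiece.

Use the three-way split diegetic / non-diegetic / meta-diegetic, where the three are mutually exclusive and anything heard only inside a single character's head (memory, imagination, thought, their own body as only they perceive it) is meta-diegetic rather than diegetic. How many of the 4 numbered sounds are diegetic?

(1) is meta-diegetic: it's Mei-Lin's internal bodily sensation rendered as sound; only Mei-Lin 'hears' it.
(2) on-screen dialogue — Mei-Lin speaks and Fionn is there to hear → diegetic.
Sound (3): an in-world source (glass); characters could hear it, so diegetic.
(4) is diegetic: the headphones are an on-screen source.
So 3 of the 4 are diegetic: (2), (3), (4).

3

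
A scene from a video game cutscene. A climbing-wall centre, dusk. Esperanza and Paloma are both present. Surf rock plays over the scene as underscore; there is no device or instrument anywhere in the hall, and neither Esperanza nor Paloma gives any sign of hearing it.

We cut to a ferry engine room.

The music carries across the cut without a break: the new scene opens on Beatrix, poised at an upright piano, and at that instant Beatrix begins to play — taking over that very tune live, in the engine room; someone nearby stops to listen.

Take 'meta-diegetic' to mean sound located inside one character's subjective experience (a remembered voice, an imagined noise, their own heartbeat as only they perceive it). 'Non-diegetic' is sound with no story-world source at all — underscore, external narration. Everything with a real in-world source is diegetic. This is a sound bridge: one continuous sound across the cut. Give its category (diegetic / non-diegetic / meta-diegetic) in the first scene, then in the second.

non-diegetic, diegetic

Scene one: there's no in-world source anywhere and no character hears it — underscore for the audience only → non-diegetic.
Scene two: from the moment Beatrix starts playing, the tune is being performed on an upright piano inside the story world and another character hears it → diegetic.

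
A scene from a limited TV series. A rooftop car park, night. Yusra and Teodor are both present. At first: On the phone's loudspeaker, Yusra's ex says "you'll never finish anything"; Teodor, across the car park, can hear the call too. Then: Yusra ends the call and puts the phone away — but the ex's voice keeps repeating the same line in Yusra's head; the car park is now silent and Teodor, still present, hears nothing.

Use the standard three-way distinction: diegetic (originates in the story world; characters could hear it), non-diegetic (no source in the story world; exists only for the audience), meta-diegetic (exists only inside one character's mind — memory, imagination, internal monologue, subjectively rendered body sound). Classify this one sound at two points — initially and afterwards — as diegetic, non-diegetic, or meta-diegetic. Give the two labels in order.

Initially: the loudspeaker is an in-world source; both Yusra and Teodor hear the call → diegetic.
Afterwards: with the phone off, the voice continues only as Yusra's private mental replay — Teodor can't hear it → meta-diegetic.

diegetic, meta-diegetic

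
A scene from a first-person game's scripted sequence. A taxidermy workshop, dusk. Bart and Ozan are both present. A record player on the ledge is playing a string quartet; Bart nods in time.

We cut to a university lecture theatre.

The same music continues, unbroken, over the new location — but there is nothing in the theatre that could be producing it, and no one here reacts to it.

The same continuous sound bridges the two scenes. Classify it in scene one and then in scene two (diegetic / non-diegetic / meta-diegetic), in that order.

diegetic, non-diegetic

Scene one: a record player is an on-screen source and Bart reacts to it → diegetic.
Scene two: there is no source in the theatre and no one hears it — it's now underscore → non-diegetic.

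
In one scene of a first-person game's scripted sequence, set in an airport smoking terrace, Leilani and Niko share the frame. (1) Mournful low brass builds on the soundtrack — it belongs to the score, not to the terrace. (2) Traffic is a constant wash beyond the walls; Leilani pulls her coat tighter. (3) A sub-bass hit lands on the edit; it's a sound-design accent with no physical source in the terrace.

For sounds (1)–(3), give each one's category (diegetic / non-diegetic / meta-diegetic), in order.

(1) is non-diegetic: nothing in the terrace produces it and the characters don't hear it — pure soundtrack.
(2) is diegetic: it's the actual ambient sound of the location.
(3) is non-diegetic: an editorial stinger — it belongs to the cut, not the story world.

non-diegetic, diegetic, non-diegetic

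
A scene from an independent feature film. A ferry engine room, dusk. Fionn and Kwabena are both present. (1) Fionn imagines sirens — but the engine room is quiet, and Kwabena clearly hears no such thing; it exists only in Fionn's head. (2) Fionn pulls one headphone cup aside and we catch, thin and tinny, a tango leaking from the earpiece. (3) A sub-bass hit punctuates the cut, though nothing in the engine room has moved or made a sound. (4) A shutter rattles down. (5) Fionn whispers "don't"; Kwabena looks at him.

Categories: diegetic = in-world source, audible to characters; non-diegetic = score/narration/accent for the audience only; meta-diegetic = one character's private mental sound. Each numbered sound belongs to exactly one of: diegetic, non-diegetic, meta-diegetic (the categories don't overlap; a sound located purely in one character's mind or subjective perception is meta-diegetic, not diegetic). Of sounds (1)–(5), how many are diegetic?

Sound (1): the sound is imagined by Fionn; nothing in the story world is producing it and Kwabena can't hear it, so meta-diegetic.
Sound (2): the headphones are an on-screen source, so diegetic.
Sound (3): an editorial stinger — it belongs to the cut, not the story world, so non-diegetic.
(4) a shutter is a real object/event in the scene's world → diegetic.
(5) spoken by a character present in the story world → diegetic.
So 3 of the 5 are diegetic: (2), (4), (5).

3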